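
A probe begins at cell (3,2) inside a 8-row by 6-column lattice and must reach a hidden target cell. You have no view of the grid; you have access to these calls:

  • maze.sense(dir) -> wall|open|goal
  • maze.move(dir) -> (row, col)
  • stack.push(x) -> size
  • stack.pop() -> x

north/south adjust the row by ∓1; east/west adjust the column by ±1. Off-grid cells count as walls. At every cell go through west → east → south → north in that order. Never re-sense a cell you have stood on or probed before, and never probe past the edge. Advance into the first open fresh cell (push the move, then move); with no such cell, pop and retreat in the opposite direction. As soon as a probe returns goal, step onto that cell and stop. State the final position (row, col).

~$ sense dir: west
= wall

~$ sense dir: east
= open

~$ push x: east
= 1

~$ move dir: east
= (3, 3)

~$ sense dir: east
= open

~$ push x: east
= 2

~$ move dir: east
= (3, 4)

~$ sense dir: east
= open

~$ push x: east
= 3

~$ move dir: east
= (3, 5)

~$ sense dir: south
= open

~$ push x: south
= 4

~$ move dir: south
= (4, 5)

~$ sense dir: west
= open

~$ push x: west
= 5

~$ move dir: west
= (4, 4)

~$ sense dir: west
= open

~$ push x: west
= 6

~$ move dir: west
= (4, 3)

~$ sense dir: west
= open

~$ push x: west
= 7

~$ move dir: west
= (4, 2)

~$ sense dir: west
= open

~$ push x: west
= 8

~$ move dir: west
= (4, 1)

~$ sense dir: west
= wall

~$ sense dir: south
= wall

~$ pop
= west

~$ move dir: east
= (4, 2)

~$ sense dir: south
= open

~$ push x: south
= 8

~$ move dir: south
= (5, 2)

~$ sense dir: east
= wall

~$ sense dir: south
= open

~$ push x: south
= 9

~$ move dir: south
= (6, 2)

~$ sense dir: west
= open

~$ push x: west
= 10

~$ move dir: west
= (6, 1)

~$ sense dir: west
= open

~$ push x: west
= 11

~$ move dir: west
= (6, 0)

~$ sense dir: south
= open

~$ push x: south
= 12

~$ move dir: south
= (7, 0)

~$ sense dir: east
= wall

~$ pop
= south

~$ move dir: north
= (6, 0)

~$ sense dir: north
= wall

~$ pop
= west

~$ move dir: east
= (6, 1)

~$ pop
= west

~$ move dir: east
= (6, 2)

~$ sense dir: east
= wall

~$ sense dir: south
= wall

~$ pop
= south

~$ move dir: north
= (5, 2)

~$ pop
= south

~$ move dir: north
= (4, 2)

~$ pop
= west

~$ move dir: east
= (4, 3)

~$ pop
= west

~$ move dir: east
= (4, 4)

~$ sense dir: south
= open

~$ push x: south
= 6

~$ move dir: south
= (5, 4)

~$ sense dir: east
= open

~$ push x: east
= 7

~$ move dir: east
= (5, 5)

~$ sense dir: south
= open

~$ push x: south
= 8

~$ move dir: south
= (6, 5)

~$ sense dir: west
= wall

~$ sense dir: south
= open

~$ push x: south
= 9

~$ move dir: south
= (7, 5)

~$ sense dir: west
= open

~$ push x: west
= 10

~$ move dir: west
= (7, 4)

~$ sense dir: west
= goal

~$ move dir: west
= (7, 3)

Answer: (7, 3)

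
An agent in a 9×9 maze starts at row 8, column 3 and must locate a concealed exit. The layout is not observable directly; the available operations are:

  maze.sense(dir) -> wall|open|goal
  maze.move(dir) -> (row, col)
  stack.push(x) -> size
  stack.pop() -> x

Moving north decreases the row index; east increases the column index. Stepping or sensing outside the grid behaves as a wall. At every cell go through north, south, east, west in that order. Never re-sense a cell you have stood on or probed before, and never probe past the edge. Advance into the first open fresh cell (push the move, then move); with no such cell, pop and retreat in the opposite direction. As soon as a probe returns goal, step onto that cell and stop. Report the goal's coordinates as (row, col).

→ sense(north)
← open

→ push(north)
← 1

→ move(north)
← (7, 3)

→ sense(north)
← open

→ push(north)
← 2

→ move(north)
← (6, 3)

→ sense(north)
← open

→ push(north)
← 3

→ move(north)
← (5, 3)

→ sense(north)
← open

→ push(north)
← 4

→ move(north)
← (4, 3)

→ sense(north)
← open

→ push(north)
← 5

→ move(north)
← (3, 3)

→ sense(north)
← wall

→ sense(east)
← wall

→ sense(west)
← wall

→ pop()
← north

→ move(south)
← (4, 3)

→ sense(east)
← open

→ push(east)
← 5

→ move(east)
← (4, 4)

→ sense(south)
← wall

→ sense(east)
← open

→ push(east)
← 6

→ move(east)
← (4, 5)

→ sense(north)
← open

→ push(north)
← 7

→ move(north)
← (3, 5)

→ sense(north)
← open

→ push(north)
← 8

→ move(north)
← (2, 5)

→ sense(north)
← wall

→ sense(east)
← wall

→ sense(west)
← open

→ push(west)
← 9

→ move(west)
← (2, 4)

→ sense(north)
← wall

→ pop()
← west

→ move(east)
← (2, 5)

→ pop()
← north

→ move(south)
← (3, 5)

→ sense(east)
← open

→ push(east)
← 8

→ move(east)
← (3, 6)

→ sense(south)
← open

→ push(south)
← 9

→ move(south)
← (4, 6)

→ sense(south)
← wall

→ sense(east)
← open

→ push(east)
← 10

→ move(east)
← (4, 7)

→ sense(north)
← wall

→ sense(south)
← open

→ push(south)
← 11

→ move(south)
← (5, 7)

→ sense(south)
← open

→ push(south)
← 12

→ move(south)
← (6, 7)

→ sense(south)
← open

→ push(south)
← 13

→ move(south)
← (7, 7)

→ sense(south)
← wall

→ sense(east)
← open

→ push(east)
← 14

→ move(east)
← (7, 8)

→ sense(north)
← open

→ push(north)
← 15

→ move(north)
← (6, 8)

→ sense(north)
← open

→ push(north)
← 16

→ move(north)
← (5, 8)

→ sense(north)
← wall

→ pop()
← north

→ move(south)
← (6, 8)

→ pop()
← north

→ move(south)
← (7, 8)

→ sense(south)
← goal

→ move(south)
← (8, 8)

Answer: (8, 8)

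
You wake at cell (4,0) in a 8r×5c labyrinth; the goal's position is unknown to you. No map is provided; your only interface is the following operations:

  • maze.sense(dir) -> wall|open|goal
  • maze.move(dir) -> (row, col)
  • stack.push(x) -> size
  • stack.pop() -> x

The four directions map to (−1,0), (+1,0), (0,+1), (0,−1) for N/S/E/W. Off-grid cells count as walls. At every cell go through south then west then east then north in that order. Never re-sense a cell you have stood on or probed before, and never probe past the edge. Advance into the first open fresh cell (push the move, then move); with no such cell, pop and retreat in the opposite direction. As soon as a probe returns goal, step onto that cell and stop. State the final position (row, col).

! 1. sense(south) ~> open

! 2. push(south) ~> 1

! 3. move(south) ~> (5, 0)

! 4. sense(south) ~> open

! 5. push(south) ~> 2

! 6. move(south) ~> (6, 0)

! 7. sense(south) ~> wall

! 8. sense(east) ~> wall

! 9. pop() ~> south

! 10. move(north) ~> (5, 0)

! 11. sense(east) ~> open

! 12. push(east) ~> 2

! 13. move(east) ~> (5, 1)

! 14. sense(east) ~> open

! 15. push(east) ~> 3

! 16. move(east) ~> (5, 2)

! 17. sense(south) ~> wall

! 18. sense(east) ~> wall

! 19. sense(north) ~> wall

! 20. pop() ~> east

! 21. move(west) ~> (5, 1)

! 22. sense(north) ~> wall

! 23. pop() ~> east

! 24. move(west) ~> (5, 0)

! 25. pop() ~> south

! 26. move(north) ~> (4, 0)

! 27. sense(north) ~> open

! 28. push(north) ~> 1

! 29. move(north) ~> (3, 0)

! 30. sense(east) ~> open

! 31. push(east) ~> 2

! 32. move(east) ~> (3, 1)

! 33. sense(east) ~> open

! 34. push(east) ~> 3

! 35. move(east) ~> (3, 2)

! 36. sense(east) ~> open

! 37. push(east) ~> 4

! 38. move(east) ~> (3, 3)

! 39. sense(south) ~> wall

! 40. sense(east) ~> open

! 41. push(east) ~> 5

! 42. move(east) ~> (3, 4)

! 43. sense(south) ~> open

! 44. push(south) ~> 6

! 45. move(south) ~> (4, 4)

! 46. sense(south) ~> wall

! 47. pop() ~> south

! 48. move(north) ~> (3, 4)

! 49. sense(north) ~> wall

! 50. pop() ~> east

! 51. move(west) ~> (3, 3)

! 52. sense(north) ~> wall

! 53. pop() ~> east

! 54. move(west) ~> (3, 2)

! 55. sense(north) ~> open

! 56. push(north) ~> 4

! 57. move(north) ~> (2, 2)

! 58. sense(west) ~> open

! 59. push(west) ~> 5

! 60. move(west) ~> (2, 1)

! 61. sense(west) ~> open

! 62. push(west) ~> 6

! 63. move(west) ~> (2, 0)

! 64. sense(north) ~> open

! 65. push(north) ~> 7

! 66. move(north) ~> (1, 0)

! 67. sense(east) ~> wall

! 68. sense(north) ~> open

! 69. push(north) ~> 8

! 70. move(north) ~> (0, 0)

! 71. sense(east) ~> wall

! 72. pop() ~> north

! 73. move(south) ~> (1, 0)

! 74. pop() ~> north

! 75. move(south) ~> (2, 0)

! 76. pop() ~> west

! 77. move(east) ~> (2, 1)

! 78. pop() ~> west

! 79. move(east) ~> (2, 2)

! 80. sense(north) ~> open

! 81. push(north) ~> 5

! 82. move(north) ~> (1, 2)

! 83. sense(east) ~> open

! 84. push(east) ~> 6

! 85. move(east) ~> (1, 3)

! 86. sense(east) ~> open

! 87. push(east) ~> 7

! 88. move(east) ~> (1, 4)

! 89. sense(north) ~> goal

! 90. move(north) ~> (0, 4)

Answer: (0, 4)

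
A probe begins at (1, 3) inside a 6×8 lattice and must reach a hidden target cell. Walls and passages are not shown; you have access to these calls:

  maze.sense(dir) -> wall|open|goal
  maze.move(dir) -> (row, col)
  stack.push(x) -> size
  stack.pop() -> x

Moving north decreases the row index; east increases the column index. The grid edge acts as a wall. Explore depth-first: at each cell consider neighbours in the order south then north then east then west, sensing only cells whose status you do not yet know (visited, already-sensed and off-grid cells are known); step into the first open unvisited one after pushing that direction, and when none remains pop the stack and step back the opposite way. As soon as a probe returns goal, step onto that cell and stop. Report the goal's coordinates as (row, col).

-- maze.sense(south) ~> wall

-- maze.sense(north) ~> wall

-- maze.sense(east) ~> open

-- stack.push(east) ~> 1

-- maze.move(east) ~> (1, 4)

-- maze.sense(south) ~> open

-- stack.push(south) ~> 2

-- maze.move(south) ~> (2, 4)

-- maze.sense(south) ~> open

-- stack.push(south) ~> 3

-- maze.move(south) ~> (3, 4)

-- maze.sense(south) ~> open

-- stack.push(south) ~> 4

-- maze.move(south) ~> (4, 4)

-- maze.sense(south) ~> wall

-- maze.sense(east) ~> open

-- stack.push(east) ~> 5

-- maze.move(east) ~> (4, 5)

-- maze.sense(south) ~> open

-- stack.push(south) ~> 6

-- maze.move(south) ~> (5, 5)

-- maze.sense(east) ~> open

-- stack.push(east) ~> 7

-- maze.move(east) ~> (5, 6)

-- maze.sense(north) ~> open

-- stack.push(north) ~> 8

-- maze.move(north) ~> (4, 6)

-- maze.sense(north) ~> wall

-- maze.sense(east) ~> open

-- stack.push(east) ~> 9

-- maze.move(east) ~> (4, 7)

-- maze.sense(south) ~> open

-- stack.push(south) ~> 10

-- maze.move(south) ~> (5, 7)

-- stack.pop() ~> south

-- maze.move(north) ~> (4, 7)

-- maze.sense(north) ~> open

-- stack.push(north) ~> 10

-- maze.move(north) ~> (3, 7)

-- maze.sense(north) ~> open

-- stack.push(north) ~> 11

-- maze.move(north) ~> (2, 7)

-- maze.sense(north) ~> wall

-- maze.sense(west) ~> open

-- stack.push(west) ~> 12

-- maze.move(west) ~> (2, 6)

-- maze.sense(north) ~> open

-- stack.push(north) ~> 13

-- maze.move(north) ~> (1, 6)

-- maze.sense(north) ~> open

-- stack.push(north) ~> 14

-- maze.move(north) ~> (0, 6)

-- maze.sense(east) ~> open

-- stack.push(east) ~> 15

-- maze.move(east) ~> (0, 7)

-- stack.pop() ~> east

-- maze.move(west) ~> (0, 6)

-- maze.sense(west) ~> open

-- stack.push(west) ~> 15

-- maze.move(west) ~> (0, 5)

-- maze.sense(south) ~> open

-- stack.push(south) ~> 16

-- maze.move(south) ~> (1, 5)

-- maze.sense(south) ~> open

-- stack.push(south) ~> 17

-- maze.move(south) ~> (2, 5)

-- maze.sense(south) ~> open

-- stack.push(south) ~> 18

-- maze.move(south) ~> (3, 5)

-- stack.pop() ~> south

-- maze.move(north) ~> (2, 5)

-- stack.pop() ~> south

-- maze.move(north) ~> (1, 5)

-- stack.pop() ~> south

-- maze.move(north) ~> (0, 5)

-- maze.sense(west) ~> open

-- stack.push(west) ~> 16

-- maze.move(west) ~> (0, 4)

-- stack.pop() ~> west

-- maze.move(east) ~> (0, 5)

-- stack.pop() ~> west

-- maze.move(east) ~> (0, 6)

-- stack.pop() ~> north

-- maze.move(south) ~> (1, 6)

-- stack.pop() ~> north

-- maze.move(south) ~> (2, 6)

-- stack.pop() ~> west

-- maze.move(east) ~> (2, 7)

-- stack.pop() ~> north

-- maze.move(south) ~> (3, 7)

-- stack.pop() ~> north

-- maze.move(south) ~> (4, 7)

-- stack.pop() ~> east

-- maze.move(west) ~> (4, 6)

-- stack.pop() ~> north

-- maze.move(south) ~> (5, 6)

-- stack.pop() ~> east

-- maze.move(west) ~> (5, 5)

-- stack.pop() ~> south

-- maze.move(north) ~> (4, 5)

-- stack.pop() ~> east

-- maze.move(west) ~> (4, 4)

-- maze.sense(west) ~> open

-- stack.push(west) ~> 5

-- maze.move(west) ~> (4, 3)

-- maze.sense(south) ~> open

-- stack.push(south) ~> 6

-- maze.move(south) ~> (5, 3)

-- maze.sense(west) ~> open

-- stack.push(west) ~> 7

-- maze.move(west) ~> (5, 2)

-- maze.sense(north) ~> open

-- stack.push(north) ~> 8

-- maze.move(north) ~> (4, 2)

-- maze.sense(north) ~> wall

-- maze.sense(west) ~> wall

-- stack.pop() ~> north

-- maze.move(south) ~> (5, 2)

-- maze.sense(west) ~> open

-- stack.push(west) ~> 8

-- maze.move(west) ~> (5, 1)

-- maze.sense(west) ~> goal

-- maze.move(west) ~> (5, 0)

Answer: (5, 0)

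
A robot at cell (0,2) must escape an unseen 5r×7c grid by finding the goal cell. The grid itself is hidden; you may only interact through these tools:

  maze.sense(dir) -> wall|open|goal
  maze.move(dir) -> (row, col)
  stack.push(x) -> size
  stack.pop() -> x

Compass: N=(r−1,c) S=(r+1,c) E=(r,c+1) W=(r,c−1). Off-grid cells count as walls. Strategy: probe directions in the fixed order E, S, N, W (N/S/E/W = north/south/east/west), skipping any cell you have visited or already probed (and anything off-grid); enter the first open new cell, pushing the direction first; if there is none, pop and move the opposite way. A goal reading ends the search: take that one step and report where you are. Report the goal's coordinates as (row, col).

// maze.sense(dir→east) == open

// stack.push(x→east) == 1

// maze.move(dir→east) == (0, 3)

// maze.sense(dir→east) == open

// stack.push(x→east) == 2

// maze.move(dir→east) == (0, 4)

// maze.sense(dir→east) == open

// stack.push(x→east) == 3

// maze.move(dir→east) == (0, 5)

// maze.sense(dir→east) == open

// stack.push(x→east) == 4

// maze.move(dir→east) == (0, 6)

// maze.sense(dir→south) == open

// stack.push(x→south) == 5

// maze.move(dir→south) == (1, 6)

// maze.sense(dir→south) == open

// stack.push(x→south) == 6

// maze.move(dir→south) == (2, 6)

// maze.sense(dir→south) == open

// stack.push(x→south) == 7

// maze.move(dir→south) == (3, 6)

// maze.sense(dir→south) == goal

// maze.move(dir→south) == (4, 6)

Answer: (4, 6)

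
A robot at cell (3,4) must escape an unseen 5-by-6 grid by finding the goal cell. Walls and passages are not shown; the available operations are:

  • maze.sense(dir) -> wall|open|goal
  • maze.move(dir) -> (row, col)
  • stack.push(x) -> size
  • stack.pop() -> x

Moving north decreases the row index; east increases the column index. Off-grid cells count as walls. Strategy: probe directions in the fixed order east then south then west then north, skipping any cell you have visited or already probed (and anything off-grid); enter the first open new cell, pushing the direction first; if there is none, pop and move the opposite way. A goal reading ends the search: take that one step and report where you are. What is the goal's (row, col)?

// maze.sense(dir: east) -> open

// stack.push(x: east) -> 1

// maze.move(dir: east) -> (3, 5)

// maze.sense(dir: south) -> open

// stack.push(x: south) -> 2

// maze.move(dir: south) -> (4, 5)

// maze.sense(dir: west) -> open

// stack.push(x: west) -> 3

// maze.move(dir: west) -> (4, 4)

// maze.sense(dir: west) -> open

// stack.push(x: west) -> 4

// maze.move(dir: west) -> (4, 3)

// maze.sense(dir: west) -> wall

// maze.sense(dir: north) -> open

// stack.push(x: north) -> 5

// maze.move(dir: north) -> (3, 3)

// maze.sense(dir: west) -> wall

// maze.sense(dir: north) -> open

// stack.push(x: north) -> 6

// maze.move(dir: north) -> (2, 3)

// maze.sense(dir: east) -> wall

// maze.sense(dir: west) -> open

// stack.push(x: west) -> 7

// maze.move(dir: west) -> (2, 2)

// maze.sense(dir: west) -> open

// stack.push(x: west) -> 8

// maze.move(dir: west) -> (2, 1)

// maze.sense(dir: south) -> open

// stack.push(x: south) -> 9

// maze.move(dir: south) -> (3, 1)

// maze.sense(dir: south) -> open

// stack.push(x: south) -> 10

// maze.move(dir: south) -> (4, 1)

// maze.sense(dir: west) -> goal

// maze.move(dir: west) -> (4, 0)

Answer: (4, 0)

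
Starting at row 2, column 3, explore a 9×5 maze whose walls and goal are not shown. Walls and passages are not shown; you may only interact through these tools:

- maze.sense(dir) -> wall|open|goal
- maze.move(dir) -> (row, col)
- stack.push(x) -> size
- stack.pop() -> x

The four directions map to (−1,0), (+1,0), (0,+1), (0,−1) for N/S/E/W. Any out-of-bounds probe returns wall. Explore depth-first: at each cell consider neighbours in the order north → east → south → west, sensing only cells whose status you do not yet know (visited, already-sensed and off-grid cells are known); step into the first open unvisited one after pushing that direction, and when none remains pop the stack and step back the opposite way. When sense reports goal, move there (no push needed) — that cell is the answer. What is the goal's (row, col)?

Action: sense[dir: north]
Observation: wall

Action: sense[dir: east]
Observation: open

Action: push[x: east]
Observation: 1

Action: move[dir: east]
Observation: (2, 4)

Action: sense[dir: north]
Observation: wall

Action: sense[dir: south]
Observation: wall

Action: pop[]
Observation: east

Action: move[dir: west]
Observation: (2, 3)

Action: sense[dir: south]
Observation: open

Action: push[x: south]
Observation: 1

Action: move[dir: south]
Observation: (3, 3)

Action: sense[dir: south]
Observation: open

Action: push[x: south]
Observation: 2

Action: move[dir: south]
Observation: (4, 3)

Action: sense[dir: east]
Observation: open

Action: push[x: east]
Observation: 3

Action: move[dir: east]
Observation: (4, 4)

Action: sense[dir: south]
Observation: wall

Action: pop[]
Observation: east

Action: move[dir: west]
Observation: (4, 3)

Action: sense[dir: south]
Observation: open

Action: push[x: south]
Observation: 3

Action: move[dir: south]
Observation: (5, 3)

Action: sense[dir: south]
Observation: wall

Action: sense[dir: west]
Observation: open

Action: push[x: west]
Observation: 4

Action: move[dir: west]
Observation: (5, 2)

Action: sense[dir: north]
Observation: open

Action: push[x: north]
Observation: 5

Action: move[dir: north]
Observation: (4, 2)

Action: sense[dir: north]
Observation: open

Action: push[x: north]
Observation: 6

Action: move[dir: north]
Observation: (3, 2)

Action: sense[dir: north]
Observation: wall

Action: sense[dir: west]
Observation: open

Action: push[x: west]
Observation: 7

Action: move[dir: west]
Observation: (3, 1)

Action: sense[dir: north]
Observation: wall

Action: sense[dir: south]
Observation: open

Action: push[x: south]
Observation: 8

Action: move[dir: south]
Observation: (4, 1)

Action: sense[dir: south]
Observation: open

Action: push[x: south]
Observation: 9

Action: move[dir: south]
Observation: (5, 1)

Action: sense[dir: south]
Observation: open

Action: push[x: south]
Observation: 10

Action: move[dir: south]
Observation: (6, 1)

Action: sense[dir: east]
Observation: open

Action: push[x: east]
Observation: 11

Action: move[dir: east]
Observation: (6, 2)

Action: sense[dir: south]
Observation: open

Action: push[x: south]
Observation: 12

Action: move[dir: south]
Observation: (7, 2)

Action: sense[dir: east]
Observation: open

Action: push[x: east]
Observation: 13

Action: move[dir: east]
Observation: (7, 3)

Action: sense[dir: east]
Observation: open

Action: push[x: east]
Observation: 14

Action: move[dir: east]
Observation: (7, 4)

Action: sense[dir: north]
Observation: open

Action: push[x: north]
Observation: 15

Action: move[dir: north]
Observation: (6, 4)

Action: pop[]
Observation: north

Action: move[dir: south]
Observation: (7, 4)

Action: sense[dir: south]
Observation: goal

Action: move[dir: south]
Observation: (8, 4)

Answer: (8, 4)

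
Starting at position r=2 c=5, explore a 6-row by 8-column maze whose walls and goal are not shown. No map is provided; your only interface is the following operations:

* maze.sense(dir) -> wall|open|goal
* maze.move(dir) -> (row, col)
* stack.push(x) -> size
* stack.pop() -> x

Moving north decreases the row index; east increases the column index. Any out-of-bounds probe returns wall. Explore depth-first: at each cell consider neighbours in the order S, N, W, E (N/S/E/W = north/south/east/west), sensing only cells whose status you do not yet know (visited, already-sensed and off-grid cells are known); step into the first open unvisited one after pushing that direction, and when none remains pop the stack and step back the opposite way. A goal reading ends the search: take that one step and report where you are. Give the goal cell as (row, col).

→ maze.sense(dir: south)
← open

→ stack.push(x: south)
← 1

→ maze.move(dir: south)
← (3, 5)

→ maze.sense(dir: south)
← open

→ stack.push(x: south)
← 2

→ maze.move(dir: south)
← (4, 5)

→ maze.sense(dir: south)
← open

→ stack.push(x: south)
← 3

→ maze.move(dir: south)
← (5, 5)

→ maze.sense(dir: west)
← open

→ stack.push(x: west)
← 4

→ maze.move(dir: west)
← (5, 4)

→ maze.sense(dir: north)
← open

→ stack.push(x: north)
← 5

→ maze.move(dir: north)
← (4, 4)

→ maze.sense(dir: north)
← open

→ stack.push(x: north)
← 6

→ maze.move(dir: north)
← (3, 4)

→ maze.sense(dir: north)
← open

→ stack.push(x: north)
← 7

→ maze.move(dir: north)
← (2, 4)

→ maze.sense(dir: north)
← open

→ stack.push(x: north)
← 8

→ maze.move(dir: north)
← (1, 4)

→ maze.sense(dir: north)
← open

→ stack.push(x: north)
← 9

→ maze.move(dir: north)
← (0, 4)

→ maze.sense(dir: west)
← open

→ stack.push(x: west)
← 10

→ maze.move(dir: west)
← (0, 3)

→ maze.sense(dir: south)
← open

→ stack.push(x: south)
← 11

→ maze.move(dir: south)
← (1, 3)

→ maze.sense(dir: south)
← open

→ stack.push(x: south)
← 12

→ maze.move(dir: south)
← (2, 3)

→ maze.sense(dir: south)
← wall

→ maze.sense(dir: west)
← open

→ stack.push(x: west)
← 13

→ maze.move(dir: west)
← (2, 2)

→ maze.sense(dir: south)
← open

→ stack.push(x: south)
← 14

→ maze.move(dir: south)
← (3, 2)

→ maze.sense(dir: south)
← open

→ stack.push(x: south)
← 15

→ maze.move(dir: south)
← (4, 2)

→ maze.sense(dir: south)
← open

→ stack.push(x: south)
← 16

→ maze.move(dir: south)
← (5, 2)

→ maze.sense(dir: west)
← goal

→ maze.move(dir: west)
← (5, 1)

Answer: (5, 1)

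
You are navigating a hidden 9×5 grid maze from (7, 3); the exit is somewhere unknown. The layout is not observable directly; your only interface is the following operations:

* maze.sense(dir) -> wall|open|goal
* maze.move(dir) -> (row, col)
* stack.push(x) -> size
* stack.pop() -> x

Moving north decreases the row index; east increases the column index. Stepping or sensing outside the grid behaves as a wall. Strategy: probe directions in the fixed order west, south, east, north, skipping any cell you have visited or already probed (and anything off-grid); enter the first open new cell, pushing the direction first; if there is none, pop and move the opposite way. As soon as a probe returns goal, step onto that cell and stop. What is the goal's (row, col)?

Using maze.sense using dir='west', yielding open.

Calling stack.push using x='west', yielding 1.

I use maze.move using dir='west', : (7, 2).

Calling maze.sense using dir='west', giving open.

I run stack.push using x='west', which returns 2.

Invoking maze.move using dir='west', and observe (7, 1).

I use maze.sense using dir='west', and get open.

I try stack.push using x='west', and see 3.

Invoking maze.move using dir='west', and see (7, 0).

I run maze.sense using dir='south', and observe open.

Using stack.push using x='south', → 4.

I try maze.move using dir='south', : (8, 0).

Using maze.sense using dir='east', and get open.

Then stack.push using x='east', → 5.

I run maze.move using dir='east', and see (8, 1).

I use maze.sense using dir='east', — result: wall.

Now I run stack.pop(), and observe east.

I try maze.move using dir='west', giving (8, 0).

Next I call stack.pop, and observe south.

I invoke maze.move using dir='north', and see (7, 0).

I call maze.sense using dir='north', : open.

I use stack.push using x='north', and get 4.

Then maze.move using dir='north', giving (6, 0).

I use maze.sense using dir='east', which returns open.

I use stack.push using x='east', : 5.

I try maze.move using dir='east', which returns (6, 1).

Calling maze.sense using dir='east', yielding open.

Next I call stack.push using x='east', which returns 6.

Now I run maze.move using dir='east', and see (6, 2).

Now I run maze.sense using dir='east', giving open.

I run stack.push using x='east', giving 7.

I call maze.move using dir='east', and observe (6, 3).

Then maze.sense using dir='east', and get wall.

I invoke maze.sense using dir='north', and observe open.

I try stack.push using x='north', : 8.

I use maze.move using dir='north', → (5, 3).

Now I run maze.sense using dir='west', and observe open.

Now I run stack.push using x='west', and see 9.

Now I run maze.move using dir='west', — result: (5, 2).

Invoking maze.sense using dir='west', — result: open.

Then stack.push using x='west', and observe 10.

I try maze.move using dir='west', giving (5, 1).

Calling maze.sense using dir='west', which returns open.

Now I run stack.push using x='west', and get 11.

Now I run maze.move using dir='west', yielding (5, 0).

Now I run maze.sense using dir='north', → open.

Calling stack.push using x='north', yielding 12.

Next I call maze.move using dir='north', → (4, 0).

Then maze.sense using dir='east', yielding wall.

I invoke maze.sense using dir='north', and get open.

I run stack.push using x='north', yielding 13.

Calling maze.move using dir='north', : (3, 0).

I try maze.sense using dir='east', which returns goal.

I run maze.move using dir='east', : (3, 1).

Answer: (3, 1)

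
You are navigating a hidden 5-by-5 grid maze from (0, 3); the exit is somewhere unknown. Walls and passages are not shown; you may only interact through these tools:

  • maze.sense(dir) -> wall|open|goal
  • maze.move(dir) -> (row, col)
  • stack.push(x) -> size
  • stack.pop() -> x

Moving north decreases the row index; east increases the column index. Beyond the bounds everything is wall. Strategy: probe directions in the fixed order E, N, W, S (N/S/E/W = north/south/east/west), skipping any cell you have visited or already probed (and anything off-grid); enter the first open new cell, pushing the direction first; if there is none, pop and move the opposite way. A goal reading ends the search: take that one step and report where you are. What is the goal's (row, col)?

~$ maze.sense dir→east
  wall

~$ maze.sense dir→west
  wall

~$ maze.sense dir→south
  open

~$ stack.push x→south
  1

~$ maze.move dir→south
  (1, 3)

~$ maze.sense dir→east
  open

~$ stack.push x→east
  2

~$ maze.move dir→east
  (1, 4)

~$ maze.sense dir→south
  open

~$ stack.push x→south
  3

~$ maze.move dir→south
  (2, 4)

~$ maze.sense dir→west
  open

~$ stack.push x→west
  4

~$ maze.move dir→west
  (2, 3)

~$ maze.sense dir→west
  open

~$ stack.push x→west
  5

~$ maze.move dir→west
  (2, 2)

~$ maze.sense dir→north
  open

~$ stack.push x→north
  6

~$ maze.move dir→north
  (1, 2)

~$ maze.sense dir→west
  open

~$ stack.push x→west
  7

~$ maze.move dir→west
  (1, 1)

~$ maze.sense dir→north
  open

~$ stack.push x→north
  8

~$ maze.move dir→north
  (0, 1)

~$ maze.sense dir→west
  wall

~$ stack.pop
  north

~$ maze.move dir→south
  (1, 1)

~$ maze.sense dir→west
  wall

~$ maze.sense dir→south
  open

~$ stack.push x→south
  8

~$ maze.move dir→south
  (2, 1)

~$ maze.sense dir→west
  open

~$ stack.push x→west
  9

~$ maze.move dir→west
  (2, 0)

~$ maze.sense dir→south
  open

~$ stack.push x→south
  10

~$ maze.move dir→south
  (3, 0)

~$ maze.sense dir→east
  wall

~$ maze.sense dir→south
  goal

~$ maze.move dir→south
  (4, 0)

Answer: (4, 0)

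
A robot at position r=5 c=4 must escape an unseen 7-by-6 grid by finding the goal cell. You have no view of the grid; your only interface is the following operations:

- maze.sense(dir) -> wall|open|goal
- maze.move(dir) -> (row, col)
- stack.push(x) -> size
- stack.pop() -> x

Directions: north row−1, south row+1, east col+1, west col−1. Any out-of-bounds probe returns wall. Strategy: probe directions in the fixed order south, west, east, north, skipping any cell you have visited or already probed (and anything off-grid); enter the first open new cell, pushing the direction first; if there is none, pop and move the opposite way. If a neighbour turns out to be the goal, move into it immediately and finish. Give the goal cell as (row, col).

Step: maze.sense[south]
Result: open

Step: stack.push[south]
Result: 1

Step: maze.move[south]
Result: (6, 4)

Step: maze.sense[west]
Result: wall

Step: maze.sense[east]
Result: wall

Step: stack.pop[]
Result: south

Step: maze.move[north]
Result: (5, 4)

Step: maze.sense[west]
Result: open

Step: stack.push[west]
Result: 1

Step: maze.move[west]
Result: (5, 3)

Step: maze.sense[west]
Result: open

Step: stack.push[west]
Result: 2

Step: maze.move[west]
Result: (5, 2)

Step: maze.sense[south]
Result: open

Step: stack.push[south]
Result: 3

Step: maze.move[south]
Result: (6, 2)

Step: maze.sense[west]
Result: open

Step: stack.push[west]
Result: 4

Step: maze.move[west]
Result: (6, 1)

Step: maze.sense[west]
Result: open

Step: stack.push[west]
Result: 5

Step: maze.move[west]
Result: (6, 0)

Step: maze.sense[north]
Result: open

Step: stack.push[north]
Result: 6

Step: maze.move[north]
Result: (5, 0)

Step: maze.sense[east]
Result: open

Step: stack.push[east]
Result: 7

Step: maze.move[east]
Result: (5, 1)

Step: maze.sense[north]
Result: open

Step: stack.push[north]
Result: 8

Step: maze.move[north]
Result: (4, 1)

Step: maze.sense[west]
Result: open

Step: stack.push[west]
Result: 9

Step: maze.move[west]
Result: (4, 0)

Step: maze.sense[north]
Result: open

Step: stack.push[north]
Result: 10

Step: maze.move[north]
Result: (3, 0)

Step: maze.sense[east]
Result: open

Step: stack.push[east]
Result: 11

Step: maze.move[east]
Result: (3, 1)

Step: maze.sense[east]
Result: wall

Step: maze.sense[north]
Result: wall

Step: stack.pop[]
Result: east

Step: maze.move[west]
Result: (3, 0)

Step: maze.sense[north]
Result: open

Step: stack.push[north]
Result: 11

Step: maze.move[north]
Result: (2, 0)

Step: maze.sense[north]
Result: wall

Step: stack.pop[]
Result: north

Step: maze.move[south]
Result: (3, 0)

Step: stack.pop[]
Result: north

Step: maze.move[south]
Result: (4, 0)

Step: stack.pop[]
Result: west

Step: maze.move[east]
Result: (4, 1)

Step: maze.sense[east]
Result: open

Step: stack.push[east]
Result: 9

Step: maze.move[east]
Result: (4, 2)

Step: maze.sense[east]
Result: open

Step: stack.push[east]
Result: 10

Step: maze.move[east]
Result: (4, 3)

Step: maze.sense[east]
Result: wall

Step: maze.sense[north]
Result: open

Step: stack.push[north]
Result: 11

Step: maze.move[north]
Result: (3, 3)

Step: maze.sense[east]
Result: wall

Step: maze.sense[north]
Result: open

Step: stack.push[north]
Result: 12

Step: maze.move[north]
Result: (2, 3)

Step: maze.sense[west]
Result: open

Step: stack.push[west]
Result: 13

Step: maze.move[west]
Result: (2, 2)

Step: maze.sense[north]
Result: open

Step: stack.push[north]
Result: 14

Step: maze.move[north]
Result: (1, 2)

Step: maze.sense[west]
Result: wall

Step: maze.sense[east]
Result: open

Step: stack.push[east]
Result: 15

Step: maze.move[east]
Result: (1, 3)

Step: maze.sense[east]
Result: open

Step: stack.push[east]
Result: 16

Step: maze.move[east]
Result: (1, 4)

Step: maze.sense[south]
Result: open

Step: stack.push[south]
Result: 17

Step: maze.move[south]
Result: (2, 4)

Step: maze.sense[east]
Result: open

Step: stack.push[east]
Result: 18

Step: maze.move[east]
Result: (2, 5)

Step: maze.sense[south]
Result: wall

Step: maze.sense[north]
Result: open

Step: stack.push[north]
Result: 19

Step: maze.move[north]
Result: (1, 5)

Step: maze.sense[north]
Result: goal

Step: maze.move[north]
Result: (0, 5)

Answer: (0, 5)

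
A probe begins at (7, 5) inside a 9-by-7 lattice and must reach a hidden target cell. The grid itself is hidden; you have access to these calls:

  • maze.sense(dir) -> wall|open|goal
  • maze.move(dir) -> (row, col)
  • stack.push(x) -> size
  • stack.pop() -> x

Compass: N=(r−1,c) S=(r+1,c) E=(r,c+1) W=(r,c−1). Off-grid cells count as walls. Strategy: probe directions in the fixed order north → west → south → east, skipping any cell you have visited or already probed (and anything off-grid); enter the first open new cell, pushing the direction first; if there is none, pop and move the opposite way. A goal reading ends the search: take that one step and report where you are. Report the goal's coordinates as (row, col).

>>> maze.sense north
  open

>>> stack.push north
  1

>>> maze.move north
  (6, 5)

>>> maze.sense north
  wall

>>> maze.sense west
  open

>>> stack.push west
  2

>>> maze.move west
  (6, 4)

>>> maze.sense north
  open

>>> stack.push north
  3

>>> maze.move north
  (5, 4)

>>> maze.sense north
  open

>>> stack.push north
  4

>>> maze.move north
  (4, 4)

>>> maze.sense north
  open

>>> stack.push north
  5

>>> maze.move north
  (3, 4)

>>> maze.sense north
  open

>>> stack.push north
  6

>>> maze.move north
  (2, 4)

>>> maze.sense north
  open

>>> stack.push north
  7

>>> maze.move north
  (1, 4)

>>> maze.sense north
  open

>>> stack.push north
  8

>>> maze.move north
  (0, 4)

>>> maze.sense west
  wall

>>> maze.sense east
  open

>>> stack.push east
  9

>>> maze.move east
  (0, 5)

>>> maze.sense south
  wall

>>> maze.sense east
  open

>>> stack.push east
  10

>>> maze.move east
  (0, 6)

>>> maze.sense south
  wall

>>> stack.pop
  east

>>> maze.move west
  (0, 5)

>>> stack.pop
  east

>>> maze.move west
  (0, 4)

>>> stack.pop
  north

>>> maze.move south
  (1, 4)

>>> maze.sense west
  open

>>> stack.push west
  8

>>> maze.move west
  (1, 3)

>>> maze.sense west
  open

>>> stack.push west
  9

>>> maze.move west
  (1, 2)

>>> maze.sense north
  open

>>> stack.push north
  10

>>> maze.move north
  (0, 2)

>>> maze.sense west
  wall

>>> stack.pop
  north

>>> maze.move south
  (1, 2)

>>> maze.sense west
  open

>>> stack.push west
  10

>>> maze.move west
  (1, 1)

>>> maze.sense west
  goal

>>> maze.move west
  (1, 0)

Answer: (1, 0)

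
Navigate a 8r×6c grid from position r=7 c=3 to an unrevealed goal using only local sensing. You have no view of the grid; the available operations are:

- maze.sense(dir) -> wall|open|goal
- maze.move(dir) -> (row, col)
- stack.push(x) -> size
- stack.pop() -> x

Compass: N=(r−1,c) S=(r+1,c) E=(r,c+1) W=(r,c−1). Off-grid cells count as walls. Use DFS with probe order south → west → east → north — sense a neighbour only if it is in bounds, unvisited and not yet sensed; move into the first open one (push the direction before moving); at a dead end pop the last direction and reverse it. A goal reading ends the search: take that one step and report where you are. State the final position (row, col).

>> maze.sense(dir='west')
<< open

>> stack.push(x='west')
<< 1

>> maze.move(dir='west')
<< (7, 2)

>> maze.sense(dir='west')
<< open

>> stack.push(x='west')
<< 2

>> maze.move(dir='west')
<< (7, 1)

>> maze.sense(dir='west')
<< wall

>> maze.sense(dir='north')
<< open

>> stack.push(x='north')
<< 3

>> maze.move(dir='north')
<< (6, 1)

>> maze.sense(dir='west')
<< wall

>> maze.sense(dir='east')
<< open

>> stack.push(x='east')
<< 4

>> maze.move(dir='east')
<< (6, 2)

>> maze.sense(dir='east')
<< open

>> stack.push(x='east')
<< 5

>> maze.move(dir='east')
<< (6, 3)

>> maze.sense(dir='east')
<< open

>> stack.push(x='east')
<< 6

>> maze.move(dir='east')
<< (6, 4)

>> maze.sense(dir='south')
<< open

>> stack.push(x='south')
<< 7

>> maze.move(dir='south')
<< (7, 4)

>> maze.sense(dir='east')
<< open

>> stack.push(x='east')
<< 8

>> maze.move(dir='east')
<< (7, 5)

>> maze.sense(dir='north')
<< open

>> stack.push(x='north')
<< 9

>> maze.move(dir='north')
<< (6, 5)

>> maze.sense(dir='north')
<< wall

>> stack.pop()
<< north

>> maze.move(dir='south')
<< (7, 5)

>> stack.pop()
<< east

>> maze.move(dir='west')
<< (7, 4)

>> stack.pop()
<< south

>> maze.move(dir='north')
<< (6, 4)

>> maze.sense(dir='north')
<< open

>> stack.push(x='north')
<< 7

>> maze.move(dir='north')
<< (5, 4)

>> maze.sense(dir='west')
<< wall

>> maze.sense(dir='north')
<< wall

>> stack.pop()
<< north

>> maze.move(dir='south')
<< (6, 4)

>> stack.pop()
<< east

>> maze.move(dir='west')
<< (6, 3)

>> stack.pop()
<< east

>> maze.move(dir='west')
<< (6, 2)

>> maze.sense(dir='north')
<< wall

>> stack.pop()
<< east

>> maze.move(dir='west')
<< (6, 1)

>> maze.sense(dir='north')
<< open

>> stack.push(x='north')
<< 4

>> maze.move(dir='north')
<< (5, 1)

>> maze.sense(dir='west')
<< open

>> stack.push(x='west')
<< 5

>> maze.move(dir='west')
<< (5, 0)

>> maze.sense(dir='north')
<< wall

>> stack.pop()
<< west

>> maze.move(dir='east')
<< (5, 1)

>> maze.sense(dir='north')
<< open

>> stack.push(x='north')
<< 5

>> maze.move(dir='north')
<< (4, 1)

>> maze.sense(dir='east')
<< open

>> stack.push(x='east')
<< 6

>> maze.move(dir='east')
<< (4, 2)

>> maze.sense(dir='east')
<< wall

>> maze.sense(dir='north')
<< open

>> stack.push(x='north')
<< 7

>> maze.move(dir='north')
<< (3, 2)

>> maze.sense(dir='west')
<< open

>> stack.push(x='west')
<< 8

>> maze.move(dir='west')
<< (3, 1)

>> maze.sense(dir='west')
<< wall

>> maze.sense(dir='north')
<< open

>> stack.push(x='north')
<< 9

>> maze.move(dir='north')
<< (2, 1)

>> maze.sense(dir='west')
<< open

>> stack.push(x='west')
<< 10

>> maze.move(dir='west')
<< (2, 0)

>> maze.sense(dir='north')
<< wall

>> stack.pop()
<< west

>> maze.move(dir='east')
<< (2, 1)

>> maze.sense(dir='east')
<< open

>> stack.push(x='east')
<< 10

>> maze.move(dir='east')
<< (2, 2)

>> maze.sense(dir='east')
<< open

>> stack.push(x='east')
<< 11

>> maze.move(dir='east')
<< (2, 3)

>> maze.sense(dir='south')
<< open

>> stack.push(x='south')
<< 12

>> maze.move(dir='south')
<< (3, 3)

>> maze.sense(dir='east')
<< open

>> stack.push(x='east')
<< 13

>> maze.move(dir='east')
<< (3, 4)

>> maze.sense(dir='east')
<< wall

>> maze.sense(dir='north')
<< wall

>> stack.pop()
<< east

>> maze.move(dir='west')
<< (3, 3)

>> stack.pop()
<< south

>> maze.move(dir='north')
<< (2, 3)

>> maze.sense(dir='north')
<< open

>> stack.push(x='north')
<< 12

>> maze.move(dir='north')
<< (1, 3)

>> maze.sense(dir='west')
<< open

>> stack.push(x='west')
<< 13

>> maze.move(dir='west')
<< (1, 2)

>> maze.sense(dir='west')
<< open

>> stack.push(x='west')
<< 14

>> maze.move(dir='west')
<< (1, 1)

>> maze.sense(dir='north')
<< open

>> stack.push(x='north')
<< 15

>> maze.move(dir='north')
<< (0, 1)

>> maze.sense(dir='west')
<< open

>> stack.push(x='west')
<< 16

>> maze.move(dir='west')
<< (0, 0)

>> stack.pop()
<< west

>> maze.move(dir='east')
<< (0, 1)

>> maze.sense(dir='east')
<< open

>> stack.push(x='east')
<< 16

>> maze.move(dir='east')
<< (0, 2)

>> maze.sense(dir='east')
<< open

>> stack.push(x='east')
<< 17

>> maze.move(dir='east')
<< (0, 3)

>> maze.sense(dir='east')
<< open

>> stack.push(x='east')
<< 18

>> maze.move(dir='east')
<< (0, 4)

>> maze.sense(dir='south')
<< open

>> stack.push(x='south')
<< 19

>> maze.move(dir='south')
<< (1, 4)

>> maze.sense(dir='east')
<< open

>> stack.push(x='east')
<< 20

>> maze.move(dir='east')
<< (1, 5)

>> maze.sense(dir='south')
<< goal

>> maze.move(dir='south')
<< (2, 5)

Answer: (2, 5)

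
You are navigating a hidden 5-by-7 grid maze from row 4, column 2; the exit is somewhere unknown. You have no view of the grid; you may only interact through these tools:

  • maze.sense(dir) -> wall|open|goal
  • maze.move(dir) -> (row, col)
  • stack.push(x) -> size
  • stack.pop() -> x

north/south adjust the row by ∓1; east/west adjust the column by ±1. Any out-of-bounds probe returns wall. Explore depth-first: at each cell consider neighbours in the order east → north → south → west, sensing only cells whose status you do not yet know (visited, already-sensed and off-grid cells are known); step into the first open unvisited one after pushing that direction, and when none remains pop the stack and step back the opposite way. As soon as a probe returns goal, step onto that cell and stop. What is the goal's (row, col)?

Act: sense[east]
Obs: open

Act: push[east]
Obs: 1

Act: move[east]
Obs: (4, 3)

Act: sense[east]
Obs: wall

Act: sense[north]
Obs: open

Act: push[north]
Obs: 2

Act: move[north]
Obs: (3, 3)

Act: sense[east]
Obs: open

Act: push[east]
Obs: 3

Act: move[east]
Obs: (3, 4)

Act: sense[east]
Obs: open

Act: push[east]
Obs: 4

Act: move[east]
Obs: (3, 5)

Act: sense[east]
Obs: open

Act: push[east]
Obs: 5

Act: move[east]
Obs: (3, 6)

Act: sense[north]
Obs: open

Act: push[north]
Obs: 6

Act: move[north]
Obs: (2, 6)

Act: sense[north]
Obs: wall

Act: sense[west]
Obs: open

Act: push[west]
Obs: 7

Act: move[west]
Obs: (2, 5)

Act: sense[north]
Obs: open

Act: push[north]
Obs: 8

Act: move[north]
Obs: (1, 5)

Act: sense[north]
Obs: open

Act: push[north]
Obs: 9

Act: move[north]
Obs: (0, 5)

Act: sense[east]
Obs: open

Act: push[east]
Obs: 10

Act: move[east]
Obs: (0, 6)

Act: pop[]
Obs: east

Act: move[west]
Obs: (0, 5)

Act: sense[west]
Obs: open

Act: push[west]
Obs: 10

Act: move[west]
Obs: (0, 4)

Act: sense[south]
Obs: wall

Act: sense[west]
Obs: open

Act: push[west]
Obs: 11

Act: move[west]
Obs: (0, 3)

Act: sense[south]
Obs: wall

Act: sense[west]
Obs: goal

Act: move[west]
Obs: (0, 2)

Answer: (0, 2)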